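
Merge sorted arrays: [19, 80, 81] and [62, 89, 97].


Take 19 from A
Take 62 from B
Take 80 from A
Take 81 from A

Merged: [19, 62, 80, 81, 89, 97]


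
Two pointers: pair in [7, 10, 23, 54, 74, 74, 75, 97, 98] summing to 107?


lo=0(7)+hi=8(98)=105
lo=1(10)+hi=8(98)=108
lo=1(10)+hi=7(97)=107

Yes: 10+97=107


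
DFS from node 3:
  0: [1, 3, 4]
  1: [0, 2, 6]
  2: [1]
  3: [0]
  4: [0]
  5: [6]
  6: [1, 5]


Visit 3, push [0]
Visit 0, push [4, 1]
Visit 1, push [6, 2]
Visit 2, push []
Visit 6, push [5]
Visit 5, push []
Visit 4, push []

DFS order: [3, 0, 1, 2, 6, 5, 4]


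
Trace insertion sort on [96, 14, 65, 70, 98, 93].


Initial: [96, 14, 65, 70, 98, 93]
Insert 14: [14, 96, 65, 70, 98, 93]
Insert 65: [14, 65, 96, 70, 98, 93]
Insert 70: [14, 65, 70, 96, 98, 93]
Insert 98: [14, 65, 70, 96, 98, 93]
Insert 93: [14, 65, 70, 93, 96, 98]

Sorted: [14, 65, 70, 93, 96, 98]


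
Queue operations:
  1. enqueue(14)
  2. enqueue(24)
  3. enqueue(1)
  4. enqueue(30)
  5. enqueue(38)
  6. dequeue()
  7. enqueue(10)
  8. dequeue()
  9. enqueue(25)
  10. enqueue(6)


enqueue(14) -> [14]
enqueue(24) -> [14, 24]
enqueue(1) -> [14, 24, 1]
enqueue(30) -> [14, 24, 1, 30]
enqueue(38) -> [14, 24, 1, 30, 38]
dequeue()->14, [24, 1, 30, 38]
enqueue(10) -> [24, 1, 30, 38, 10]
dequeue()->24, [1, 30, 38, 10]
enqueue(25) -> [1, 30, 38, 10, 25]
enqueue(6) -> [1, 30, 38, 10, 25, 6]

Final queue: [1, 30, 38, 10, 25, 6]


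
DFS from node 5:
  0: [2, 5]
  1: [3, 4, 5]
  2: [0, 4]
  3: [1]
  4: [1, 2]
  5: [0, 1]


Visit 5, push [1, 0]
Visit 0, push [2]
Visit 2, push [4]
Visit 4, push [1]
Visit 1, push [3]
Visit 3, push []

DFS order: [5, 0, 2, 4, 1, 3]


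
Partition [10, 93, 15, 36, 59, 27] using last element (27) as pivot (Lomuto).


Pivot: 27
  10 <= 27: advance i (no swap)
  15 <= 27: swap -> [10, 15, 93, 36, 59, 27]
Place pivot at 2: [10, 15, 27, 36, 59, 93]

Partitioned: [10, 15, 27, 36, 59, 93]


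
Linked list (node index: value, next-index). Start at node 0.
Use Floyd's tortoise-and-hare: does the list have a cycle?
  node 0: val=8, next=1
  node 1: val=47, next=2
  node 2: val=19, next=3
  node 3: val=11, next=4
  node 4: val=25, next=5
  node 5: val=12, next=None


Floyd's tortoise (slow, +1) and hare (fast, +2):
  init: slow=0, fast=0
  step 1: slow=1, fast=2
  step 2: slow=2, fast=4
  step 3: fast 4->5->None, no cycle

Cycle: no


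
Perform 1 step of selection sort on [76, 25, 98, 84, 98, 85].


Initial: [76, 25, 98, 84, 98, 85]
Step 1: min=25 at 1
  Swap: [25, 76, 98, 84, 98, 85]

After 1 step: [25, 76, 98, 84, 98, 85]


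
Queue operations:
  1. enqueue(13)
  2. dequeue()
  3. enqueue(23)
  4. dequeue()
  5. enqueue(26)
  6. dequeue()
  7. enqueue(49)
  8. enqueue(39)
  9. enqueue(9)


enqueue(13) -> [13]
dequeue()->13, []
enqueue(23) -> [23]
dequeue()->23, []
enqueue(26) -> [26]
dequeue()->26, []
enqueue(49) -> [49]
enqueue(39) -> [49, 39]
enqueue(9) -> [49, 39, 9]

Final queue: [49, 39, 9]


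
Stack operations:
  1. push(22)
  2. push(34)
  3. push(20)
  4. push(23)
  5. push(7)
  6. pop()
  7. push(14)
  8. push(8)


push(22) -> [22]
push(34) -> [22, 34]
push(20) -> [22, 34, 20]
push(23) -> [22, 34, 20, 23]
push(7) -> [22, 34, 20, 23, 7]
pop()->7, [22, 34, 20, 23]
push(14) -> [22, 34, 20, 23, 14]
push(8) -> [22, 34, 20, 23, 14, 8]

Final stack: [22, 34, 20, 23, 14, 8]


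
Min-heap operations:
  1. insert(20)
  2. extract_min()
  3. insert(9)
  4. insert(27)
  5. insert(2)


insert(20) -> [20]
extract_min()->20, []
insert(9) -> [9]
insert(27) -> [9, 27]
insert(2) -> [2, 27, 9]

Final heap: [2, 27, 9]


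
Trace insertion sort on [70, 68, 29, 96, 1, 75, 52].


Initial: [70, 68, 29, 96, 1, 75, 52]
Insert 68: [68, 70, 29, 96, 1, 75, 52]
Insert 29: [29, 68, 70, 96, 1, 75, 52]
Insert 96: [29, 68, 70, 96, 1, 75, 52]
Insert 1: [1, 29, 68, 70, 96, 75, 52]
Insert 75: [1, 29, 68, 70, 75, 96, 52]
Insert 52: [1, 29, 52, 68, 70, 75, 96]

Sorted: [1, 29, 52, 68, 70, 75, 96]


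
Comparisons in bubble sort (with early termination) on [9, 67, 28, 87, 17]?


Algorithm: bubble sort (with early termination)
Input: [9, 67, 28, 87, 17]
Sorted: [9, 17, 28, 67, 87]

10


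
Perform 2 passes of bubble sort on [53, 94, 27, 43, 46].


Initial: [53, 94, 27, 43, 46]
Pass 1: [53, 27, 43, 46, 94] (3 swaps)
Pass 2: [27, 43, 46, 53, 94] (3 swaps)

After 2 passes: [27, 43, 46, 53, 94]


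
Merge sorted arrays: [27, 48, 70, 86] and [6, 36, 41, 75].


Take 6 from B
Take 27 from A
Take 36 from B
Take 41 from B
Take 48 from A
Take 70 from A
Take 75 from B

Merged: [6, 27, 36, 41, 48, 70, 75, 86]


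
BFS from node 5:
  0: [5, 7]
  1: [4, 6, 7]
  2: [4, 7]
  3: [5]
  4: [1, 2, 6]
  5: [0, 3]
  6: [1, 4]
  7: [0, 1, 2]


Visit 5, enqueue [0, 3]
Visit 0, enqueue [7]
Visit 3, enqueue []
Visit 7, enqueue [1, 2]
Visit 1, enqueue [4, 6]
Visit 2, enqueue []
Visit 4, enqueue []
Visit 6, enqueue []

BFS order: [5, 0, 3, 7, 1, 2, 4, 6]


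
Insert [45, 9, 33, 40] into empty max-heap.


Insert 45: [45]
Insert 9: [45, 9]
Insert 33: [45, 9, 33]
Insert 40: [45, 40, 33, 9]

Final heap: [45, 40, 33, 9]


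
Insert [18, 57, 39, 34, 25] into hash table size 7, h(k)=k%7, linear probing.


Insert 18: h=4 -> slot 4
Insert 57: h=1 -> slot 1
Insert 39: h=4, 1 probes -> slot 5
Insert 34: h=6 -> slot 6
Insert 25: h=4, 3 probes -> slot 0

Table: [25, 57, None, None, 18, 39, 34]


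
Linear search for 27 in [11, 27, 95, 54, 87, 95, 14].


i=0: 11!=27
i=1: 27==27 found!

Found at 1, 2 comps


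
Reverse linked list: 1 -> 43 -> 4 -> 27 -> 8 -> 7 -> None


Step 1: curr=1, set curr.next=prev(None) | reversed so far: 1
Step 2: curr=43, set curr.next=prev(1) | reversed so far: 43 -> 1
Step 3: curr=4, set curr.next=prev(43) | reversed so far: 4 -> 43 -> 1
Step 4: curr=27, set curr.next=prev(4) | reversed so far: 27 -> 4 -> 43 -> 1
Step 5: curr=8, set curr.next=prev(27) | reversed so far: 8 -> 27 -> 4 -> 43 -> 1
Step 6: curr=7, set curr.next=prev(8) | reversed so far: 7 -> 8 -> 27 -> 4 -> 43 -> 1

7 -> 8 -> 27 -> 4 -> 43 -> 1 -> None


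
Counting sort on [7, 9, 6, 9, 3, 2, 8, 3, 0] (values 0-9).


Input: [7, 9, 6, 9, 3, 2, 8, 3, 0]
Counts: [1, 0, 1, 2, 0, 0, 1, 1, 1, 2]

Sorted: [0, 2, 3, 3, 6, 7, 8, 9, 9]


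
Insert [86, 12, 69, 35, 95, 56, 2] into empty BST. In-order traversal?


Insert 86: root
Insert 12: L from 86
Insert 69: L from 86 -> R from 12
Insert 35: L from 86 -> R from 12 -> L from 69
Insert 95: R from 86
Insert 56: L from 86 -> R from 12 -> L from 69 -> R from 35
Insert 2: L from 86 -> L from 12

In-order: [2, 12, 35, 56, 69, 86, 95]


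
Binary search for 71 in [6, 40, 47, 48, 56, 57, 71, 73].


Step 1: lo=0, hi=7, mid=3, val=48
Step 2: lo=4, hi=7, mid=5, val=57
Step 3: lo=6, hi=7, mid=6, val=71

Found at index 6


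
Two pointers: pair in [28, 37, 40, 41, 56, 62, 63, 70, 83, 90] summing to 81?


lo=0(28)+hi=9(90)=118
lo=0(28)+hi=8(83)=111
lo=0(28)+hi=7(70)=98
lo=0(28)+hi=6(63)=91
lo=0(28)+hi=5(62)=90
lo=0(28)+hi=4(56)=84
lo=0(28)+hi=3(41)=69
lo=1(37)+hi=3(41)=78
lo=2(40)+hi=3(41)=81

Yes: 40+41=81


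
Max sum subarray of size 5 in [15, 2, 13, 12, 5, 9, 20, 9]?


[0:5]: 47
[1:6]: 41
[2:7]: 59
[3:8]: 55

Max: 59 at [2:7]


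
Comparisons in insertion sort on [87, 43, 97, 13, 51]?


Algorithm: insertion sort
Input: [87, 43, 97, 13, 51]
Sorted: [13, 43, 51, 87, 97]

8


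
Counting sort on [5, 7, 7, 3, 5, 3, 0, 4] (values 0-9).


Input: [5, 7, 7, 3, 5, 3, 0, 4]
Counts: [1, 0, 0, 2, 1, 2, 0, 2, 0, 0]

Sorted: [0, 3, 3, 4, 5, 5, 7, 7]


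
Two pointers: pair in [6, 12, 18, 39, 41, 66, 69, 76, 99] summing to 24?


lo=0(6)+hi=8(99)=105
lo=0(6)+hi=7(76)=82
lo=0(6)+hi=6(69)=75
lo=0(6)+hi=5(66)=72
lo=0(6)+hi=4(41)=47
lo=0(6)+hi=3(39)=45
lo=0(6)+hi=2(18)=24

Yes: 6+18=24


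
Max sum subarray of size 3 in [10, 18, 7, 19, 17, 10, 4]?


[0:3]: 35
[1:4]: 44
[2:5]: 43
[3:6]: 46
[4:7]: 31

Max: 46 at [3:6]


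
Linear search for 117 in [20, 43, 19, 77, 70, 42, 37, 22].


i=0: 20!=117
i=1: 43!=117
i=2: 19!=117
i=3: 77!=117
i=4: 70!=117
i=5: 42!=117
i=6: 37!=117
i=7: 22!=117

Not found, 8 comps


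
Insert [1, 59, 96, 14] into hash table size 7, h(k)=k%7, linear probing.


Insert 1: h=1 -> slot 1
Insert 59: h=3 -> slot 3
Insert 96: h=5 -> slot 5
Insert 14: h=0 -> slot 0

Table: [14, 1, None, 59, None, 96, None]


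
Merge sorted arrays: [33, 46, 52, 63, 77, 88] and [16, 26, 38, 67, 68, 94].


Take 16 from B
Take 26 from B
Take 33 from A
Take 38 from B
Take 46 from A
Take 52 from A
Take 63 from A
Take 67 from B
Take 68 from B
Take 77 from A
Take 88 from A

Merged: [16, 26, 33, 38, 46, 52, 63, 67, 68, 77, 88, 94]


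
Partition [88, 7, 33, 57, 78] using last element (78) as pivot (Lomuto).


Pivot: 78
  7 <= 78: swap -> [7, 88, 33, 57, 78]
  33 <= 78: swap -> [7, 33, 88, 57, 78]
  57 <= 78: swap -> [7, 33, 57, 88, 78]
Place pivot at 3: [7, 33, 57, 78, 88]

Partitioned: [7, 33, 57, 78, 88]


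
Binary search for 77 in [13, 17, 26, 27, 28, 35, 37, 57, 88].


Step 1: lo=0, hi=8, mid=4, val=28
Step 2: lo=5, hi=8, mid=6, val=37
Step 3: lo=7, hi=8, mid=7, val=57
Step 4: lo=8, hi=8, mid=8, val=88

Not found


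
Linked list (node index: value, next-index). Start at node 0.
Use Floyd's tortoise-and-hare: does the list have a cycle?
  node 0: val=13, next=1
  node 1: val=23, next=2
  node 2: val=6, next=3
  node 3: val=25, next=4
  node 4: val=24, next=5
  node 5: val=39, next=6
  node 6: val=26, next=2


Floyd's tortoise (slow, +1) and hare (fast, +2):
  init: slow=0, fast=0
  step 1: slow=1, fast=2
  step 2: slow=2, fast=4
  step 3: slow=3, fast=6
  step 4: slow=4, fast=3
  step 5: slow=5, fast=5
  slow == fast at node 5: cycle detected

Cycle: yes


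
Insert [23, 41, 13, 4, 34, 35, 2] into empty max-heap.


Insert 23: [23]
Insert 41: [41, 23]
Insert 13: [41, 23, 13]
Insert 4: [41, 23, 13, 4]
Insert 34: [41, 34, 13, 4, 23]
Insert 35: [41, 34, 35, 4, 23, 13]
Insert 2: [41, 34, 35, 4, 23, 13, 2]

Final heap: [41, 34, 35, 4, 23, 13, 2]


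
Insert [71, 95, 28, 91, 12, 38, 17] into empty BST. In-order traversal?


Insert 71: root
Insert 95: R from 71
Insert 28: L from 71
Insert 91: R from 71 -> L from 95
Insert 12: L from 71 -> L from 28
Insert 38: L from 71 -> R from 28
Insert 17: L from 71 -> L from 28 -> R from 12

In-order: [12, 17, 28, 38, 71, 91, 95]


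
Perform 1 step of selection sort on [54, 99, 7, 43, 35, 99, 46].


Initial: [54, 99, 7, 43, 35, 99, 46]
Step 1: min=7 at 2
  Swap: [7, 99, 54, 43, 35, 99, 46]

After 1 step: [7, 99, 54, 43, 35, 99, 46]


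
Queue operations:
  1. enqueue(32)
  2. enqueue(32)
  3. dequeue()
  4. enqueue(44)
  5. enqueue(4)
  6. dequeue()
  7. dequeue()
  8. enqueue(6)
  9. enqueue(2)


enqueue(32) -> [32]
enqueue(32) -> [32, 32]
dequeue()->32, [32]
enqueue(44) -> [32, 44]
enqueue(4) -> [32, 44, 4]
dequeue()->32, [44, 4]
dequeue()->44, [4]
enqueue(6) -> [4, 6]
enqueue(2) -> [4, 6, 2]

Final queue: [4, 6, 2]


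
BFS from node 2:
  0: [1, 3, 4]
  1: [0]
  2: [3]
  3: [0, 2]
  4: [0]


Visit 2, enqueue [3]
Visit 3, enqueue [0]
Visit 0, enqueue [1, 4]
Visit 1, enqueue []
Visit 4, enqueue []

BFS order: [2, 3, 0, 1, 4]


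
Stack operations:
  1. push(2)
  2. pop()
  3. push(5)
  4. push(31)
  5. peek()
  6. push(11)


push(2) -> [2]
pop()->2, []
push(5) -> [5]
push(31) -> [5, 31]
peek()->31
push(11) -> [5, 31, 11]

Final stack: [5, 31, 11]


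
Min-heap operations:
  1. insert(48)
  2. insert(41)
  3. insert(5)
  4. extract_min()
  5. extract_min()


insert(48) -> [48]
insert(41) -> [41, 48]
insert(5) -> [5, 48, 41]
extract_min()->5, [41, 48]
extract_min()->41, [48]

Final heap: [48]


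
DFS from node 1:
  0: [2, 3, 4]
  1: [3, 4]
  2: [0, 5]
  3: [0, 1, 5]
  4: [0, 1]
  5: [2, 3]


Visit 1, push [4, 3]
Visit 3, push [5, 0]
Visit 0, push [4, 2]
Visit 2, push [5]
Visit 5, push []
Visit 4, push []

DFS order: [1, 3, 0, 2, 5, 4]


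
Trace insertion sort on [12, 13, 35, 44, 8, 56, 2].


Initial: [12, 13, 35, 44, 8, 56, 2]
Insert 13: [12, 13, 35, 44, 8, 56, 2]
Insert 35: [12, 13, 35, 44, 8, 56, 2]
Insert 44: [12, 13, 35, 44, 8, 56, 2]
Insert 8: [8, 12, 13, 35, 44, 56, 2]
Insert 56: [8, 12, 13, 35, 44, 56, 2]
Insert 2: [2, 8, 12, 13, 35, 44, 56]

Sorted: [2, 8, 12, 13, 35, 44, 56]


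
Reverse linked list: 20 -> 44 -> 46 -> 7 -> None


Step 1: curr=20, set curr.next=prev(None) | reversed so far: 20
Step 2: curr=44, set curr.next=prev(20) | reversed so far: 44 -> 20
Step 3: curr=46, set curr.next=prev(44) | reversed so far: 46 -> 44 -> 20
Step 4: curr=7, set curr.next=prev(46) | reversed so far: 7 -> 46 -> 44 -> 20

7 -> 46 -> 44 -> 20 -> None


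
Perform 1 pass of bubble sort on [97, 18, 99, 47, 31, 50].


Initial: [97, 18, 99, 47, 31, 50]
Pass 1: [18, 97, 47, 31, 50, 99] (4 swaps)

After 1 pass: [18, 97, 47, 31, 50, 99]


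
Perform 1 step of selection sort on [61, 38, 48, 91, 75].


Initial: [61, 38, 48, 91, 75]
Step 1: min=38 at 1
  Swap: [38, 61, 48, 91, 75]

After 1 step: [38, 61, 48, 91, 75]


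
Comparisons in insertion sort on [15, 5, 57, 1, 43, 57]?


Algorithm: insertion sort
Input: [15, 5, 57, 1, 43, 57]
Sorted: [1, 5, 15, 43, 57, 57]

8


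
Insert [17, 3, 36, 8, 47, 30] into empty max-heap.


Insert 17: [17]
Insert 3: [17, 3]
Insert 36: [36, 3, 17]
Insert 8: [36, 8, 17, 3]
Insert 47: [47, 36, 17, 3, 8]
Insert 30: [47, 36, 30, 3, 8, 17]

Final heap: [47, 36, 30, 3, 8, 17]


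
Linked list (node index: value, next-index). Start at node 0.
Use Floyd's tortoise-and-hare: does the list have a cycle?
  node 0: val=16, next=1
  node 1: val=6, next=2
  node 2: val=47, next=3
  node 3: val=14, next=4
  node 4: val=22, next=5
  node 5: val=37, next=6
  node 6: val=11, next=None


Floyd's tortoise (slow, +1) and hare (fast, +2):
  init: slow=0, fast=0
  step 1: slow=1, fast=2
  step 2: slow=2, fast=4
  step 3: slow=3, fast=6
  step 4: fast -> None, no cycle

Cycle: no


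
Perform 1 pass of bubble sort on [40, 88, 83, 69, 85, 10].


Initial: [40, 88, 83, 69, 85, 10]
Pass 1: [40, 83, 69, 85, 10, 88] (4 swaps)

After 1 pass: [40, 83, 69, 85, 10, 88]


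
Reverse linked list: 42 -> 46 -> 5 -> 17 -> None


Step 1: curr=42, set curr.next=prev(None) | reversed so far: 42
Step 2: curr=46, set curr.next=prev(42) | reversed so far: 46 -> 42
Step 3: curr=5, set curr.next=prev(46) | reversed so far: 5 -> 46 -> 42
Step 4: curr=17, set curr.next=prev(5) | reversed so far: 17 -> 5 -> 46 -> 42

17 -> 5 -> 46 -> 42 -> None


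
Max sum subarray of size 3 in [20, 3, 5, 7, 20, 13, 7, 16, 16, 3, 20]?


[0:3]: 28
[1:4]: 15
[2:5]: 32
[3:6]: 40
[4:7]: 40
[5:8]: 36
[6:9]: 39
[7:10]: 35
[8:11]: 39

Max: 40 at [3:6]


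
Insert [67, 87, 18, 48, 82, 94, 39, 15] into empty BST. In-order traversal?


Insert 67: root
Insert 87: R from 67
Insert 18: L from 67
Insert 48: L from 67 -> R from 18
Insert 82: R from 67 -> L from 87
Insert 94: R from 67 -> R from 87
Insert 39: L from 67 -> R from 18 -> L from 48
Insert 15: L from 67 -> L from 18

In-order: [15, 18, 39, 48, 67, 82, 87, 94]


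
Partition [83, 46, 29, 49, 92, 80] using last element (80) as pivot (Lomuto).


Pivot: 80
  46 <= 80: swap -> [46, 83, 29, 49, 92, 80]
  29 <= 80: swap -> [46, 29, 83, 49, 92, 80]
  49 <= 80: swap -> [46, 29, 49, 83, 92, 80]
Place pivot at 3: [46, 29, 49, 80, 92, 83]

Partitioned: [46, 29, 49, 80, 92, 83]


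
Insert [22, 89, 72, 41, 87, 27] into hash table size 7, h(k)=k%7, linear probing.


Insert 22: h=1 -> slot 1
Insert 89: h=5 -> slot 5
Insert 72: h=2 -> slot 2
Insert 41: h=6 -> slot 6
Insert 87: h=3 -> slot 3
Insert 27: h=6, 1 probes -> slot 0

Table: [27, 22, 72, 87, None, 89, 41]


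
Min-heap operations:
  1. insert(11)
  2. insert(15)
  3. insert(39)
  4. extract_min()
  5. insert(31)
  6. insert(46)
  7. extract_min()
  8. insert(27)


insert(11) -> [11]
insert(15) -> [11, 15]
insert(39) -> [11, 15, 39]
extract_min()->11, [15, 39]
insert(31) -> [15, 39, 31]
insert(46) -> [15, 39, 31, 46]
extract_min()->15, [31, 39, 46]
insert(27) -> [27, 31, 46, 39]

Final heap: [27, 31, 46, 39]


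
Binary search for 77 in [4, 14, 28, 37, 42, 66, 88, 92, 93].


Step 1: lo=0, hi=8, mid=4, val=42
Step 2: lo=5, hi=8, mid=6, val=88
Step 3: lo=5, hi=5, mid=5, val=66

Not found


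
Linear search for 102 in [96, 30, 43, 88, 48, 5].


i=0: 96!=102
i=1: 30!=102
i=2: 43!=102
i=3: 88!=102
i=4: 48!=102
i=5: 5!=102

Not found, 6 comps


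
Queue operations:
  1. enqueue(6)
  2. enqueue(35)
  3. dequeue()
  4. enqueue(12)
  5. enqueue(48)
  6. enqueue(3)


enqueue(6) -> [6]
enqueue(35) -> [6, 35]
dequeue()->6, [35]
enqueue(12) -> [35, 12]
enqueue(48) -> [35, 12, 48]
enqueue(3) -> [35, 12, 48, 3]

Final queue: [35, 12, 48, 3]


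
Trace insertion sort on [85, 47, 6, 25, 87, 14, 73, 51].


Initial: [85, 47, 6, 25, 87, 14, 73, 51]
Insert 47: [47, 85, 6, 25, 87, 14, 73, 51]
Insert 6: [6, 47, 85, 25, 87, 14, 73, 51]
Insert 25: [6, 25, 47, 85, 87, 14, 73, 51]
Insert 87: [6, 25, 47, 85, 87, 14, 73, 51]
Insert 14: [6, 14, 25, 47, 85, 87, 73, 51]
Insert 73: [6, 14, 25, 47, 73, 85, 87, 51]
Insert 51: [6, 14, 25, 47, 51, 73, 85, 87]

Sorted: [6, 14, 25, 47, 51, 73, 85, 87]


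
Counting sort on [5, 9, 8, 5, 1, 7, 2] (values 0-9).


Input: [5, 9, 8, 5, 1, 7, 2]
Counts: [0, 1, 1, 0, 0, 2, 0, 1, 1, 1]

Sorted: [1, 2, 5, 5, 7, 8, 9]


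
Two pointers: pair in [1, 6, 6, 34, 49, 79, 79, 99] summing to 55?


lo=0(1)+hi=7(99)=100
lo=0(1)+hi=6(79)=80
lo=0(1)+hi=5(79)=80
lo=0(1)+hi=4(49)=50
lo=1(6)+hi=4(49)=55

Yes: 6+49=55


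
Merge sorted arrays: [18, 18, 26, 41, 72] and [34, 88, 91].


Take 18 from A
Take 18 from A
Take 26 from A
Take 34 from B
Take 41 from A
Take 72 from A

Merged: [18, 18, 26, 34, 41, 72, 88, 91]


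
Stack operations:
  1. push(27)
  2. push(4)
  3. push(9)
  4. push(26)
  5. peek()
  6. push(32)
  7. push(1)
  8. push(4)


push(27) -> [27]
push(4) -> [27, 4]
push(9) -> [27, 4, 9]
push(26) -> [27, 4, 9, 26]
peek()->26
push(32) -> [27, 4, 9, 26, 32]
push(1) -> [27, 4, 9, 26, 32, 1]
push(4) -> [27, 4, 9, 26, 32, 1, 4]

Final stack: [27, 4, 9, 26, 32, 1, 4]


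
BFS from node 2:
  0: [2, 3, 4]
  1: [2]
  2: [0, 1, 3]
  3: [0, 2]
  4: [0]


Visit 2, enqueue [0, 1, 3]
Visit 0, enqueue [4]
Visit 1, enqueue []
Visit 3, enqueue []
Visit 4, enqueue []

BFS order: [2, 0, 1, 3, 4]


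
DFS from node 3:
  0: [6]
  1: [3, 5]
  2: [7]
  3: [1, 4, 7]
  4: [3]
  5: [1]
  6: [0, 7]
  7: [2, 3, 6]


Visit 3, push [7, 4, 1]
Visit 1, push [5]
Visit 5, push []
Visit 4, push []
Visit 7, push [6, 2]
Visit 2, push []
Visit 6, push [0]
Visit 0, push []

DFS order: [3, 1, 5, 4, 7, 2, 6, 0]


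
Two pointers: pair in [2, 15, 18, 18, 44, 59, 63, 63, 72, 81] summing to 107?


lo=0(2)+hi=9(81)=83
lo=1(15)+hi=9(81)=96
lo=2(18)+hi=9(81)=99
lo=3(18)+hi=9(81)=99
lo=4(44)+hi=9(81)=125
lo=4(44)+hi=8(72)=116
lo=4(44)+hi=7(63)=107

Yes: 44+63=107


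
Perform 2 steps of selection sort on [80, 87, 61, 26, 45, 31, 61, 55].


Initial: [80, 87, 61, 26, 45, 31, 61, 55]
Step 1: min=26 at 3
  Swap: [26, 87, 61, 80, 45, 31, 61, 55]
Step 2: min=31 at 5
  Swap: [26, 31, 61, 80, 45, 87, 61, 55]

After 2 steps: [26, 31, 61, 80, 45, 87, 61, 55]


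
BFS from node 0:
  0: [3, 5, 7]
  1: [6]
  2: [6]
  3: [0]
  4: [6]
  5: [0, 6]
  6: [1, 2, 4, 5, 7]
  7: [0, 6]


Visit 0, enqueue [3, 5, 7]
Visit 3, enqueue []
Visit 5, enqueue [6]
Visit 7, enqueue []
Visit 6, enqueue [1, 2, 4]
Visit 1, enqueue []
Visit 2, enqueue []
Visit 4, enqueue []

BFS order: [0, 3, 5, 7, 6, 1, 2, 4]


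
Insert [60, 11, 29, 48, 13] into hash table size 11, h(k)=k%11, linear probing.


Insert 60: h=5 -> slot 5
Insert 11: h=0 -> slot 0
Insert 29: h=7 -> slot 7
Insert 48: h=4 -> slot 4
Insert 13: h=2 -> slot 2

Table: [11, None, 13, None, 48, 60, None, 29, None, None, None]


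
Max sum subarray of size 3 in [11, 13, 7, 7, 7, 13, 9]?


[0:3]: 31
[1:4]: 27
[2:5]: 21
[3:6]: 27
[4:7]: 29

Max: 31 at [0:3]


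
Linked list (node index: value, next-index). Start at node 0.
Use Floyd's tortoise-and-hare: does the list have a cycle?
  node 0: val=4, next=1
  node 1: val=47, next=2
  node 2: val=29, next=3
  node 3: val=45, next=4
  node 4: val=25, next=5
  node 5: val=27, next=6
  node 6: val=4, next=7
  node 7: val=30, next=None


Floyd's tortoise (slow, +1) and hare (fast, +2):
  init: slow=0, fast=0
  step 1: slow=1, fast=2
  step 2: slow=2, fast=4
  step 3: slow=3, fast=6
  step 4: fast 6->7->None, no cycle

Cycle: no


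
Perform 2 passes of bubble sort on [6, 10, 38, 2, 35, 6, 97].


Initial: [6, 10, 38, 2, 35, 6, 97]
Pass 1: [6, 10, 2, 35, 6, 38, 97] (3 swaps)
Pass 2: [6, 2, 10, 6, 35, 38, 97] (2 swaps)

After 2 passes: [6, 2, 10, 6, 35, 38, 97]


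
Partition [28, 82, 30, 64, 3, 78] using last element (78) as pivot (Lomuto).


Pivot: 78
  28 <= 78: advance i (no swap)
  30 <= 78: swap -> [28, 30, 82, 64, 3, 78]
  64 <= 78: swap -> [28, 30, 64, 82, 3, 78]
  3 <= 78: swap -> [28, 30, 64, 3, 82, 78]
Place pivot at 4: [28, 30, 64, 3, 78, 82]

Partitioned: [28, 30, 64, 3, 78, 82]


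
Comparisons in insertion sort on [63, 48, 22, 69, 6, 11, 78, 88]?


Algorithm: insertion sort
Input: [63, 48, 22, 69, 6, 11, 78, 88]
Sorted: [6, 11, 22, 48, 63, 69, 78, 88]

15


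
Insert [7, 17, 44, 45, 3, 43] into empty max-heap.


Insert 7: [7]
Insert 17: [17, 7]
Insert 44: [44, 7, 17]
Insert 45: [45, 44, 17, 7]
Insert 3: [45, 44, 17, 7, 3]
Insert 43: [45, 44, 43, 7, 3, 17]

Final heap: [45, 44, 43, 7, 3, 17]


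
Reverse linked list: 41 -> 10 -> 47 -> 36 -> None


Step 1: curr=41, set curr.next=prev(None) | reversed so far: 41
Step 2: curr=10, set curr.next=prev(41) | reversed so far: 10 -> 41
Step 3: curr=47, set curr.next=prev(10) | reversed so far: 47 -> 10 -> 41
Step 4: curr=36, set curr.next=prev(47) | reversed so far: 36 -> 47 -> 10 -> 41

36 -> 47 -> 10 -> 41 -> None


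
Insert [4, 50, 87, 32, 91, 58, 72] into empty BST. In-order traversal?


Insert 4: root
Insert 50: R from 4
Insert 87: R from 4 -> R from 50
Insert 32: R from 4 -> L from 50
Insert 91: R from 4 -> R from 50 -> R from 87
Insert 58: R from 4 -> R from 50 -> L from 87
Insert 72: R from 4 -> R from 50 -> L from 87 -> R from 58

In-order: [4, 32, 50, 58, 72, 87, 91]


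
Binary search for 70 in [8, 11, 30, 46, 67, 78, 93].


Step 1: lo=0, hi=6, mid=3, val=46
Step 2: lo=4, hi=6, mid=5, val=78
Step 3: lo=4, hi=4, mid=4, val=67

Not found


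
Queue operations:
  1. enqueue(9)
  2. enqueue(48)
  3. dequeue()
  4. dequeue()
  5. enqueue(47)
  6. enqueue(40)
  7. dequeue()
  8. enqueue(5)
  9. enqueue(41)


enqueue(9) -> [9]
enqueue(48) -> [9, 48]
dequeue()->9, [48]
dequeue()->48, []
enqueue(47) -> [47]
enqueue(40) -> [47, 40]
dequeue()->47, [40]
enqueue(5) -> [40, 5]
enqueue(41) -> [40, 5, 41]

Final queue: [40, 5, 41]


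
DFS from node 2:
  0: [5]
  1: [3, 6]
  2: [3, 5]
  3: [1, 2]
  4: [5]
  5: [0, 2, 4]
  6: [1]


Visit 2, push [5, 3]
Visit 3, push [1]
Visit 1, push [6]
Visit 6, push []
Visit 5, push [4, 0]
Visit 0, push []
Visit 4, push []

DFS order: [2, 3, 1, 6, 5, 0, 4]


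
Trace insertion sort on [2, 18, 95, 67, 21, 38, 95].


Initial: [2, 18, 95, 67, 21, 38, 95]
Insert 18: [2, 18, 95, 67, 21, 38, 95]
Insert 95: [2, 18, 95, 67, 21, 38, 95]
Insert 67: [2, 18, 67, 95, 21, 38, 95]
Insert 21: [2, 18, 21, 67, 95, 38, 95]
Insert 38: [2, 18, 21, 38, 67, 95, 95]
Insert 95: [2, 18, 21, 38, 67, 95, 95]

Sorted: [2, 18, 21, 38, 67, 95, 95]


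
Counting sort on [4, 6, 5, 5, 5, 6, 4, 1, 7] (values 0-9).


Input: [4, 6, 5, 5, 5, 6, 4, 1, 7]
Counts: [0, 1, 0, 0, 2, 3, 2, 1, 0, 0]

Sorted: [1, 4, 4, 5, 5, 5, 6, 6, 7]


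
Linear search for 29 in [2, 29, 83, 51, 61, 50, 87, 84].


i=0: 2!=29
i=1: 29==29 found!

Found at 1, 2 comps


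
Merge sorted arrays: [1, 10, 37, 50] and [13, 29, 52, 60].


Take 1 from A
Take 10 from A
Take 13 from B
Take 29 from B
Take 37 from A
Take 50 from A

Merged: [1, 10, 13, 29, 37, 50, 52, 60]


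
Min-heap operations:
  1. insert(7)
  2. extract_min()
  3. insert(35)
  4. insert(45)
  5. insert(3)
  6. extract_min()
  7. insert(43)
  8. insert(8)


insert(7) -> [7]
extract_min()->7, []
insert(35) -> [35]
insert(45) -> [35, 45]
insert(3) -> [3, 45, 35]
extract_min()->3, [35, 45]
insert(43) -> [35, 45, 43]
insert(8) -> [8, 35, 43, 45]

Final heap: [8, 35, 43, 45]


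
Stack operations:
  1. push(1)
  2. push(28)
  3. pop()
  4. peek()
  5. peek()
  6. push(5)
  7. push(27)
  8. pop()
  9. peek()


push(1) -> [1]
push(28) -> [1, 28]
pop()->28, [1]
peek()->1
peek()->1
push(5) -> [1, 5]
push(27) -> [1, 5, 27]
pop()->27, [1, 5]
peek()->5

Final stack: [1, 5]


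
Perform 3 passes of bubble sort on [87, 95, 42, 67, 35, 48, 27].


Initial: [87, 95, 42, 67, 35, 48, 27]
Pass 1: [87, 42, 67, 35, 48, 27, 95] (5 swaps)
Pass 2: [42, 67, 35, 48, 27, 87, 95] (5 swaps)
Pass 3: [42, 35, 48, 27, 67, 87, 95] (3 swaps)

After 3 passes: [42, 35, 48, 27, 67, 87, 95]


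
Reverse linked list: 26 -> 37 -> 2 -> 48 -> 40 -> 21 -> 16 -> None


Step 1: curr=26, set curr.next=prev(None) | reversed so far: 26
Step 2: curr=37, set curr.next=prev(26) | reversed so far: 37 -> 26
Step 3: curr=2, set curr.next=prev(37) | reversed so far: 2 -> 37 -> 26
Step 4: curr=48, set curr.next=prev(2) | reversed so far: 48 -> 2 -> 37 -> 26
Step 5: curr=40, set curr.next=prev(48) | reversed so far: 40 -> 48 -> 2 -> 37 -> 26
Step 6: curr=21, set curr.next=prev(40) | reversed so far: 21 -> 40 -> 48 -> 2 -> 37 -> 26
Step 7: curr=16, set curr.next=prev(21) | reversed so far: 16 -> 21 -> 40 -> 48 -> 2 -> 37 -> 26

16 -> 21 -> 40 -> 48 -> 2 -> 37 -> 26 -> None


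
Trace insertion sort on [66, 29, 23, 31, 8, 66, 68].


Initial: [66, 29, 23, 31, 8, 66, 68]
Insert 29: [29, 66, 23, 31, 8, 66, 68]
Insert 23: [23, 29, 66, 31, 8, 66, 68]
Insert 31: [23, 29, 31, 66, 8, 66, 68]
Insert 8: [8, 23, 29, 31, 66, 66, 68]
Insert 66: [8, 23, 29, 31, 66, 66, 68]
Insert 68: [8, 23, 29, 31, 66, 66, 68]

Sorted: [8, 23, 29, 31, 66, 66, 68]


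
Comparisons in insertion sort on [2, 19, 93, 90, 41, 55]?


Algorithm: insertion sort
Input: [2, 19, 93, 90, 41, 55]
Sorted: [2, 19, 41, 55, 90, 93]

10


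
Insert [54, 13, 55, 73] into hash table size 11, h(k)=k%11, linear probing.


Insert 54: h=10 -> slot 10
Insert 13: h=2 -> slot 2
Insert 55: h=0 -> slot 0
Insert 73: h=7 -> slot 7

Table: [55, None, 13, None, None, None, None, 73, None, None, 54]


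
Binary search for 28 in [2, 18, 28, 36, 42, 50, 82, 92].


Step 1: lo=0, hi=7, mid=3, val=36
Step 2: lo=0, hi=2, mid=1, val=18
Step 3: lo=2, hi=2, mid=2, val=28

Found at index 2


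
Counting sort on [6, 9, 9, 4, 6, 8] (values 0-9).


Input: [6, 9, 9, 4, 6, 8]
Counts: [0, 0, 0, 0, 1, 0, 2, 0, 1, 2]

Sorted: [4, 6, 6, 8, 9, 9]


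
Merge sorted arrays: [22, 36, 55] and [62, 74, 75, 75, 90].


Take 22 from A
Take 36 from A
Take 55 from A

Merged: [22, 36, 55, 62, 74, 75, 75, 90]


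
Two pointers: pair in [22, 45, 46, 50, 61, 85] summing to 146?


lo=0(22)+hi=5(85)=107
lo=1(45)+hi=5(85)=130
lo=2(46)+hi=5(85)=131
lo=3(50)+hi=5(85)=135
lo=4(61)+hi=5(85)=146

Yes: 61+85=146


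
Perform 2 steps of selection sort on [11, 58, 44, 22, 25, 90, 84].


Initial: [11, 58, 44, 22, 25, 90, 84]
Step 1: min=11 at 0
  Swap: [11, 58, 44, 22, 25, 90, 84]
Step 2: min=22 at 3
  Swap: [11, 22, 44, 58, 25, 90, 84]

After 2 steps: [11, 22, 44, 58, 25, 90, 84]


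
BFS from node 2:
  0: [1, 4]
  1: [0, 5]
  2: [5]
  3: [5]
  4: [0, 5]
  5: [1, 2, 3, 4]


Visit 2, enqueue [5]
Visit 5, enqueue [1, 3, 4]
Visit 1, enqueue [0]
Visit 3, enqueue []
Visit 4, enqueue []
Visit 0, enqueue []

BFS order: [2, 5, 1, 3, 4, 0]


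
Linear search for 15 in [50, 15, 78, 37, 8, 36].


i=0: 50!=15
i=1: 15==15 found!

Found at 1, 2 comps


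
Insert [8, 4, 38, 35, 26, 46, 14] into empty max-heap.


Insert 8: [8]
Insert 4: [8, 4]
Insert 38: [38, 4, 8]
Insert 35: [38, 35, 8, 4]
Insert 26: [38, 35, 8, 4, 26]
Insert 46: [46, 35, 38, 4, 26, 8]
Insert 14: [46, 35, 38, 4, 26, 8, 14]

Final heap: [46, 35, 38, 4, 26, 8, 14]


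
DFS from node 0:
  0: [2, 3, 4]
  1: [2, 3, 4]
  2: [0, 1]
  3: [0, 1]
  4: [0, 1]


Visit 0, push [4, 3, 2]
Visit 2, push [1]
Visit 1, push [4, 3]
Visit 3, push []
Visit 4, push []

DFS order: [0, 2, 1, 3, 4]


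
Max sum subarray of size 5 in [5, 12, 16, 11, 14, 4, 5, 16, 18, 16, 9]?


[0:5]: 58
[1:6]: 57
[2:7]: 50
[3:8]: 50
[4:9]: 57
[5:10]: 59
[6:11]: 64

Max: 64 at [6:11]


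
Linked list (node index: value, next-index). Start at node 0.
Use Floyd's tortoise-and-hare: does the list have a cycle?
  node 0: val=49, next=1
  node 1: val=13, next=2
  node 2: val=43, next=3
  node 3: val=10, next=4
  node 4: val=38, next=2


Floyd's tortoise (slow, +1) and hare (fast, +2):
  init: slow=0, fast=0
  step 1: slow=1, fast=2
  step 2: slow=2, fast=4
  step 3: slow=3, fast=3
  slow == fast at node 3: cycle detected

Cycle: yes


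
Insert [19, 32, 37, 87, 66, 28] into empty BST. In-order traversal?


Insert 19: root
Insert 32: R from 19
Insert 37: R from 19 -> R from 32
Insert 87: R from 19 -> R from 32 -> R from 37
Insert 66: R from 19 -> R from 32 -> R from 37 -> L from 87
Insert 28: R from 19 -> L from 32

In-order: [19, 28, 32, 37, 66, 87]


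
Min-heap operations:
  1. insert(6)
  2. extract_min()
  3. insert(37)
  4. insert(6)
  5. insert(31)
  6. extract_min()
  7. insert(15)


insert(6) -> [6]
extract_min()->6, []
insert(37) -> [37]
insert(6) -> [6, 37]
insert(31) -> [6, 37, 31]
extract_min()->6, [31, 37]
insert(15) -> [15, 37, 31]

Final heap: [15, 37, 31]


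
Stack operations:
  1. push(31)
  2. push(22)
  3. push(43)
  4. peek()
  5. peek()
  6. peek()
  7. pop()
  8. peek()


push(31) -> [31]
push(22) -> [31, 22]
push(43) -> [31, 22, 43]
peek()->43
peek()->43
peek()->43
pop()->43, [31, 22]
peek()->22

Final stack: [31, 22]


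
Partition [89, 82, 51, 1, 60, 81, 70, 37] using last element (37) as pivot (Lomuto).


Pivot: 37
  1 <= 37: swap -> [1, 82, 51, 89, 60, 81, 70, 37]
Place pivot at 1: [1, 37, 51, 89, 60, 81, 70, 82]

Partitioned: [1, 37, 51, 89, 60, 81, 70, 82]


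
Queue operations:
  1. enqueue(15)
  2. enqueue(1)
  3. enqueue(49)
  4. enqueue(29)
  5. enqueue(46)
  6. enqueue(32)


enqueue(15) -> [15]
enqueue(1) -> [15, 1]
enqueue(49) -> [15, 1, 49]
enqueue(29) -> [15, 1, 49, 29]
enqueue(46) -> [15, 1, 49, 29, 46]
enqueue(32) -> [15, 1, 49, 29, 46, 32]

Final queue: [15, 1, 49, 29, 46, 32]


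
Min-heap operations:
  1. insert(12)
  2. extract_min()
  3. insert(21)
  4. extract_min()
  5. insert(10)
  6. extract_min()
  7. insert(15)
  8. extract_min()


insert(12) -> [12]
extract_min()->12, []
insert(21) -> [21]
extract_min()->21, []
insert(10) -> [10]
extract_min()->10, []
insert(15) -> [15]
extract_min()->15, []

Final heap: []


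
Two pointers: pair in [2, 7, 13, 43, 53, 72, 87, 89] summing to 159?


lo=0(2)+hi=7(89)=91
lo=1(7)+hi=7(89)=96
lo=2(13)+hi=7(89)=102
lo=3(43)+hi=7(89)=132
lo=4(53)+hi=7(89)=142
lo=5(72)+hi=7(89)=161
lo=5(72)+hi=6(87)=159

Yes: 72+87=159


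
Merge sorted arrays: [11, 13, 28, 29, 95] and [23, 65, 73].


Take 11 from A
Take 13 from A
Take 23 from B
Take 28 from A
Take 29 from A
Take 65 from B
Take 73 from B

Merged: [11, 13, 23, 28, 29, 65, 73, 95]


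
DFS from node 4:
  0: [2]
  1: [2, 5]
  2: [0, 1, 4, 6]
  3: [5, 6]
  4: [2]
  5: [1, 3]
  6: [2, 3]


Visit 4, push [2]
Visit 2, push [6, 1, 0]
Visit 0, push []
Visit 1, push [5]
Visit 5, push [3]
Visit 3, push [6]
Visit 6, push []

DFS order: [4, 2, 0, 1, 5, 3, 6]


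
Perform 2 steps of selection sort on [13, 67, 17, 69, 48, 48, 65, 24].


Initial: [13, 67, 17, 69, 48, 48, 65, 24]
Step 1: min=13 at 0
  Swap: [13, 67, 17, 69, 48, 48, 65, 24]
Step 2: min=17 at 2
  Swap: [13, 17, 67, 69, 48, 48, 65, 24]

After 2 steps: [13, 17, 67, 69, 48, 48, 65, 24]


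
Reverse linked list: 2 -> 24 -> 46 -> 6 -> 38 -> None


Step 1: curr=2, set curr.next=prev(None) | reversed so far: 2
Step 2: curr=24, set curr.next=prev(2) | reversed so far: 24 -> 2
Step 3: curr=46, set curr.next=prev(24) | reversed so far: 46 -> 24 -> 2
Step 4: curr=6, set curr.next=prev(46) | reversed so far: 6 -> 46 -> 24 -> 2
Step 5: curr=38, set curr.next=prev(6) | reversed so far: 38 -> 6 -> 46 -> 24 -> 2

38 -> 6 -> 46 -> 24 -> 2 -> None


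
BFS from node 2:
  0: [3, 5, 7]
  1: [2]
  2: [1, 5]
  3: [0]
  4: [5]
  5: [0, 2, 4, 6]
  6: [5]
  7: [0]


Visit 2, enqueue [1, 5]
Visit 1, enqueue []
Visit 5, enqueue [0, 4, 6]
Visit 0, enqueue [3, 7]
Visit 4, enqueue []
Visit 6, enqueue []
Visit 3, enqueue []
Visit 7, enqueue []

BFS order: [2, 1, 5, 0, 4, 6, 3, 7]


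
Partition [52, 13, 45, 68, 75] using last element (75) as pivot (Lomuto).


Pivot: 75
  52 <= 75: advance i (no swap)
  13 <= 75: advance i (no swap)
  45 <= 75: advance i (no swap)
  68 <= 75: advance i (no swap)
Place pivot at 4: [52, 13, 45, 68, 75]

Partitioned: [52, 13, 45, 68, 75]


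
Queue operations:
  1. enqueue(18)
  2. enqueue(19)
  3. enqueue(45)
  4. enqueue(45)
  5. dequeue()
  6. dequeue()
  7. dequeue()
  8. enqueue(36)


enqueue(18) -> [18]
enqueue(19) -> [18, 19]
enqueue(45) -> [18, 19, 45]
enqueue(45) -> [18, 19, 45, 45]
dequeue()->18, [19, 45, 45]
dequeue()->19, [45, 45]
dequeue()->45, [45]
enqueue(36) -> [45, 36]

Final queue: [45, 36]


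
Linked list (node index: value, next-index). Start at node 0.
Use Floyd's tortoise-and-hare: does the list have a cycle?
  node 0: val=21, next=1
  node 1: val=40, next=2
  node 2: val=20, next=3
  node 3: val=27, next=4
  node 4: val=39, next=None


Floyd's tortoise (slow, +1) and hare (fast, +2):
  init: slow=0, fast=0
  step 1: slow=1, fast=2
  step 2: slow=2, fast=4
  step 3: fast -> None, no cycle

Cycle: no


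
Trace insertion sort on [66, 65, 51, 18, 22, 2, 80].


Initial: [66, 65, 51, 18, 22, 2, 80]
Insert 65: [65, 66, 51, 18, 22, 2, 80]
Insert 51: [51, 65, 66, 18, 22, 2, 80]
Insert 18: [18, 51, 65, 66, 22, 2, 80]
Insert 22: [18, 22, 51, 65, 66, 2, 80]
Insert 2: [2, 18, 22, 51, 65, 66, 80]
Insert 80: [2, 18, 22, 51, 65, 66, 80]

Sorted: [2, 18, 22, 51, 65, 66, 80]


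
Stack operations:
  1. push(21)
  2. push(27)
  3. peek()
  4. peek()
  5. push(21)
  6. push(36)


push(21) -> [21]
push(27) -> [21, 27]
peek()->27
peek()->27
push(21) -> [21, 27, 21]
push(36) -> [21, 27, 21, 36]

Final stack: [21, 27, 21, 36]


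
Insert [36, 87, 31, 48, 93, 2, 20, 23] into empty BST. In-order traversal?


Insert 36: root
Insert 87: R from 36
Insert 31: L from 36
Insert 48: R from 36 -> L from 87
Insert 93: R from 36 -> R from 87
Insert 2: L from 36 -> L from 31
Insert 20: L from 36 -> L from 31 -> R from 2
Insert 23: L from 36 -> L from 31 -> R from 2 -> R from 20

In-order: [2, 20, 23, 31, 36, 48, 87, 93]


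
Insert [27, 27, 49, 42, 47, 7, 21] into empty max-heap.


Insert 27: [27]
Insert 27: [27, 27]
Insert 49: [49, 27, 27]
Insert 42: [49, 42, 27, 27]
Insert 47: [49, 47, 27, 27, 42]
Insert 7: [49, 47, 27, 27, 42, 7]
Insert 21: [49, 47, 27, 27, 42, 7, 21]

Final heap: [49, 47, 27, 27, 42, 7, 21]


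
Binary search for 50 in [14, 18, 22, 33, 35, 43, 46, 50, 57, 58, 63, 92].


Step 1: lo=0, hi=11, mid=5, val=43
Step 2: lo=6, hi=11, mid=8, val=57
Step 3: lo=6, hi=7, mid=6, val=46
Step 4: lo=7, hi=7, mid=7, val=50

Found at index 7


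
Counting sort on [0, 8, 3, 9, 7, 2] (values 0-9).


Input: [0, 8, 3, 9, 7, 2]
Counts: [1, 0, 1, 1, 0, 0, 0, 1, 1, 1]

Sorted: [0, 2, 3, 7, 8, 9]


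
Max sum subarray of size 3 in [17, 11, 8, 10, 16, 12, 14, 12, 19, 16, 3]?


[0:3]: 36
[1:4]: 29
[2:5]: 34
[3:6]: 38
[4:7]: 42
[5:8]: 38
[6:9]: 45
[7:10]: 47
[8:11]: 38

Max: 47 at [7:10]


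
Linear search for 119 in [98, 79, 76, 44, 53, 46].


i=0: 98!=119
i=1: 79!=119
i=2: 76!=119
i=3: 44!=119
i=4: 53!=119
i=5: 46!=119

Not found, 6 comps


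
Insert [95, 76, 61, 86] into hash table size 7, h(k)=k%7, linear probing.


Insert 95: h=4 -> slot 4
Insert 76: h=6 -> slot 6
Insert 61: h=5 -> slot 5
Insert 86: h=2 -> slot 2

Table: [None, None, 86, None, 95, 61, 76]


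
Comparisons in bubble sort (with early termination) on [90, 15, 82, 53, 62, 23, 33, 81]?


Algorithm: bubble sort (with early termination)
Input: [90, 15, 82, 53, 62, 23, 33, 81]
Sorted: [15, 23, 33, 53, 62, 81, 82, 90]

25


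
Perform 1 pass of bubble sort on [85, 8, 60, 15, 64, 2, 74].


Initial: [85, 8, 60, 15, 64, 2, 74]
Pass 1: [8, 60, 15, 64, 2, 74, 85] (6 swaps)

After 1 pass: [8, 60, 15, 64, 2, 74, 85]


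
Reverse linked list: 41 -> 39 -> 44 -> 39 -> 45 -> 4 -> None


Step 1: curr=41, set curr.next=prev(None) | reversed so far: 41
Step 2: curr=39, set curr.next=prev(41) | reversed so far: 39 -> 41
Step 3: curr=44, set curr.next=prev(39) | reversed so far: 44 -> 39 -> 41
Step 4: curr=39, set curr.next=prev(44) | reversed so far: 39 -> 44 -> 39 -> 41
Step 5: curr=45, set curr.next=prev(39) | reversed so far: 45 -> 39 -> 44 -> 39 -> 41
Step 6: curr=4, set curr.next=prev(45) | reversed so far: 4 -> 45 -> 39 -> 44 -> 39 -> 41

4 -> 45 -> 39 -> 44 -> 39 -> 41 -> None


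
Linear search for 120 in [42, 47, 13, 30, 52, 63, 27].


i=0: 42!=120
i=1: 47!=120
i=2: 13!=120
i=3: 30!=120
i=4: 52!=120
i=5: 63!=120
i=6: 27!=120

Not found, 7 comps


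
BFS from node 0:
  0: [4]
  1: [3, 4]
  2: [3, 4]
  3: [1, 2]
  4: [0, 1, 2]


Visit 0, enqueue [4]
Visit 4, enqueue [1, 2]
Visit 1, enqueue [3]
Visit 2, enqueue []
Visit 3, enqueue []

BFS order: [0, 4, 1, 2, 3]


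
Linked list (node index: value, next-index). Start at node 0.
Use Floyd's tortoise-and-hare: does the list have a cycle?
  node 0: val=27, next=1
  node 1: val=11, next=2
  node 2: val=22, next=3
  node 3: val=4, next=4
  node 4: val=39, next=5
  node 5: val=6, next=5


Floyd's tortoise (slow, +1) and hare (fast, +2):
  init: slow=0, fast=0
  step 1: slow=1, fast=2
  step 2: slow=2, fast=4
  step 3: slow=3, fast=5
  step 4: slow=4, fast=5
  step 5: slow=5, fast=5
  slow == fast at node 5: cycle detected

Cycle: yes


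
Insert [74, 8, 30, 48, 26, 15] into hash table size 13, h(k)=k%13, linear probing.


Insert 74: h=9 -> slot 9
Insert 8: h=8 -> slot 8
Insert 30: h=4 -> slot 4
Insert 48: h=9, 1 probes -> slot 10
Insert 26: h=0 -> slot 0
Insert 15: h=2 -> slot 2

Table: [26, None, 15, None, 30, None, None, None, 8, 74, 48, None, None]


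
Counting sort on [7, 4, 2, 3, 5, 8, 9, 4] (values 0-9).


Input: [7, 4, 2, 3, 5, 8, 9, 4]
Counts: [0, 0, 1, 1, 2, 1, 0, 1, 1, 1]

Sorted: [2, 3, 4, 4, 5, 7, 8, 9]


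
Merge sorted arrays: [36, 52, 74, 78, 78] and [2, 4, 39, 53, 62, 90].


Take 2 from B
Take 4 from B
Take 36 from A
Take 39 from B
Take 52 from A
Take 53 from B
Take 62 from B
Take 74 from A
Take 78 from A
Take 78 from A

Merged: [2, 4, 36, 39, 52, 53, 62, 74, 78, 78, 90]


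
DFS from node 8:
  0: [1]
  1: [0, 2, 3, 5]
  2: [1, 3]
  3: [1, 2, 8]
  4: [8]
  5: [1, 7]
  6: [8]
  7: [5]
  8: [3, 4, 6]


Visit 8, push [6, 4, 3]
Visit 3, push [2, 1]
Visit 1, push [5, 2, 0]
Visit 0, push []
Visit 2, push []
Visit 5, push [7]
Visit 7, push []
Visit 4, push []
Visit 6, push []

DFS order: [8, 3, 1, 0, 2, 5, 7, 4, 6]


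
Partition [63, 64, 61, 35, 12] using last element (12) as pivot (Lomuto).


Pivot: 12
Place pivot at 0: [12, 64, 61, 35, 63]

Partitioned: [12, 64, 61, 35, 63]


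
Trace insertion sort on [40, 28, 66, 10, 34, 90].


Initial: [40, 28, 66, 10, 34, 90]
Insert 28: [28, 40, 66, 10, 34, 90]
Insert 66: [28, 40, 66, 10, 34, 90]
Insert 10: [10, 28, 40, 66, 34, 90]
Insert 34: [10, 28, 34, 40, 66, 90]
Insert 90: [10, 28, 34, 40, 66, 90]

Sorted: [10, 28, 34, 40, 66, 90]


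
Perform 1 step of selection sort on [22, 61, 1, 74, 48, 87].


Initial: [22, 61, 1, 74, 48, 87]
Step 1: min=1 at 2
  Swap: [1, 61, 22, 74, 48, 87]

After 1 step: [1, 61, 22, 74, 48, 87]


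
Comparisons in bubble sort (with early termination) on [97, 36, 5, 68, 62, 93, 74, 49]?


Algorithm: bubble sort (with early termination)
Input: [97, 36, 5, 68, 62, 93, 74, 49]
Sorted: [5, 36, 49, 62, 68, 74, 93, 97]

27
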